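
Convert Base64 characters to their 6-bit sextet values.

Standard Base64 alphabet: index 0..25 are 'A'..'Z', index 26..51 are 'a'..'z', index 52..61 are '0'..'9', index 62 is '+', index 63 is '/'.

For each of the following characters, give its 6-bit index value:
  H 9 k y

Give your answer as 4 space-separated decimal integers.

'H': A..Z range, ord('H') − ord('A') = 7
'9': 0..9 range, 52 + ord('9') − ord('0') = 61
'k': a..z range, 26 + ord('k') − ord('a') = 36
'y': a..z range, 26 + ord('y') − ord('a') = 50

Answer: 7 61 36 50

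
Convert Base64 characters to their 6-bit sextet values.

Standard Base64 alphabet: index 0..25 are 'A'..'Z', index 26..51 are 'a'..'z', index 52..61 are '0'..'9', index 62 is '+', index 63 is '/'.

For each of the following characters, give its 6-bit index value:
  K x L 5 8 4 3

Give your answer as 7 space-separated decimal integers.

'K': A..Z range, ord('K') − ord('A') = 10
'x': a..z range, 26 + ord('x') − ord('a') = 49
'L': A..Z range, ord('L') − ord('A') = 11
'5': 0..9 range, 52 + ord('5') − ord('0') = 57
'8': 0..9 range, 52 + ord('8') − ord('0') = 60
'4': 0..9 range, 52 + ord('4') − ord('0') = 56
'3': 0..9 range, 52 + ord('3') − ord('0') = 55

Answer: 10 49 11 57 60 56 55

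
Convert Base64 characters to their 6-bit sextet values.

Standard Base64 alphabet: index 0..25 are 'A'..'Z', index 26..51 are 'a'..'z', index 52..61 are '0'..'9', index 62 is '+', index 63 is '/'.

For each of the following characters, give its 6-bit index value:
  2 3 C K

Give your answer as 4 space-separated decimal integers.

Answer: 54 55 2 10

Derivation:
'2': 0..9 range, 52 + ord('2') − ord('0') = 54
'3': 0..9 range, 52 + ord('3') − ord('0') = 55
'C': A..Z range, ord('C') − ord('A') = 2
'K': A..Z range, ord('K') − ord('A') = 10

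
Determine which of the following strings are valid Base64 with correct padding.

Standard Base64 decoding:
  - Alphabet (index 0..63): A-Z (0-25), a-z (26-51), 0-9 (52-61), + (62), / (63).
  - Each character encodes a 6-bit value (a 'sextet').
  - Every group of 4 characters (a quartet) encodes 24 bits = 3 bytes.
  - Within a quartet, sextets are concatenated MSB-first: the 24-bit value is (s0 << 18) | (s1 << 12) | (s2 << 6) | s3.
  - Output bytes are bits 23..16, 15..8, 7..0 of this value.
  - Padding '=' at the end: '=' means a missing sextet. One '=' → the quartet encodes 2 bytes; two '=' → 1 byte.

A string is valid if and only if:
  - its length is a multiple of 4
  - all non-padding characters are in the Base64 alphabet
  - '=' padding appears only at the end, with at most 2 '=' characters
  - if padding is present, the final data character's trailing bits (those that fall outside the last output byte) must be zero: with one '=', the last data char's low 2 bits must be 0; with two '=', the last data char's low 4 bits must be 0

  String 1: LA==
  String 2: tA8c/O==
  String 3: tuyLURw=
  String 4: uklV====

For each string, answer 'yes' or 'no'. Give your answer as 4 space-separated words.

Answer: yes no yes no

Derivation:
String 1: 'LA==' → valid
String 2: 'tA8c/O==' → invalid (bad trailing bits)
String 3: 'tuyLURw=' → valid
String 4: 'uklV====' → invalid (4 pad chars (max 2))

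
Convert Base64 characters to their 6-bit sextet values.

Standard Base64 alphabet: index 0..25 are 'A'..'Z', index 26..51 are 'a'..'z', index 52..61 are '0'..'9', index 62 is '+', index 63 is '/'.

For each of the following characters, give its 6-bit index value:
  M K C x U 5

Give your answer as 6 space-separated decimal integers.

Answer: 12 10 2 49 20 57

Derivation:
'M': A..Z range, ord('M') − ord('A') = 12
'K': A..Z range, ord('K') − ord('A') = 10
'C': A..Z range, ord('C') − ord('A') = 2
'x': a..z range, 26 + ord('x') − ord('a') = 49
'U': A..Z range, ord('U') − ord('A') = 20
'5': 0..9 range, 52 + ord('5') − ord('0') = 57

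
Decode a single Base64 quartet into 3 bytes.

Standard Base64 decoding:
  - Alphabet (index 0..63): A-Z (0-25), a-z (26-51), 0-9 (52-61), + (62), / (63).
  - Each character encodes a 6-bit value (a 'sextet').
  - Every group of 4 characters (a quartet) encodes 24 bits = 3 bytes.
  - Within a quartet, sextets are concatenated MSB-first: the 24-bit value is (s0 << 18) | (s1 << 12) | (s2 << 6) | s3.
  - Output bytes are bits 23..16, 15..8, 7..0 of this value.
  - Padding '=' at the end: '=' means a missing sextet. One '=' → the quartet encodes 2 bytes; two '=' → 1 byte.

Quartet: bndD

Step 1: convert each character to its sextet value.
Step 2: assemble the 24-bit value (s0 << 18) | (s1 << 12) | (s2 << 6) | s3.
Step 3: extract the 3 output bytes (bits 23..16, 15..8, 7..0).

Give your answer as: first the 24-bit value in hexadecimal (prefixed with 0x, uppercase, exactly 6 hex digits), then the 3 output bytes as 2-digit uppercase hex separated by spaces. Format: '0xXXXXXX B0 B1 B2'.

Sextets: b=27, n=39, d=29, D=3
24-bit: (27<<18) | (39<<12) | (29<<6) | 3
      = 0x6C0000 | 0x027000 | 0x000740 | 0x000003
      = 0x6E7743
Bytes: (v>>16)&0xFF=6E, (v>>8)&0xFF=77, v&0xFF=43

Answer: 0x6E7743 6E 77 43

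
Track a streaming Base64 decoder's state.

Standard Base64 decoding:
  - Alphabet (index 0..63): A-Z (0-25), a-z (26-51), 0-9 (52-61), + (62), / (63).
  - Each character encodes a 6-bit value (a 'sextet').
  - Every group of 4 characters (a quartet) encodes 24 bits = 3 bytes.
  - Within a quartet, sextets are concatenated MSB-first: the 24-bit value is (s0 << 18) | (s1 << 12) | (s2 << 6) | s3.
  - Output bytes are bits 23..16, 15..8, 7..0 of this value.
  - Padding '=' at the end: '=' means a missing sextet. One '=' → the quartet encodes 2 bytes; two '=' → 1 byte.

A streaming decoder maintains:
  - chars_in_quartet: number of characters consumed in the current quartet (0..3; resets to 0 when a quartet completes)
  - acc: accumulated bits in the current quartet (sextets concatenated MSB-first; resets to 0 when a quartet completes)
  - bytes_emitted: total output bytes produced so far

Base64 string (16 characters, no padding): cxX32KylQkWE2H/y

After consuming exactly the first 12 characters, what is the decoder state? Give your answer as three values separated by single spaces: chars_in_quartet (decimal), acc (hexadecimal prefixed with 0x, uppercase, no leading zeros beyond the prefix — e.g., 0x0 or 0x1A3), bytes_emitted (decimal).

After char 0 ('c'=28): chars_in_quartet=1 acc=0x1C bytes_emitted=0
After char 1 ('x'=49): chars_in_quartet=2 acc=0x731 bytes_emitted=0
After char 2 ('X'=23): chars_in_quartet=3 acc=0x1CC57 bytes_emitted=0
After char 3 ('3'=55): chars_in_quartet=4 acc=0x7315F7 -> emit 73 15 F7, reset; bytes_emitted=3
After char 4 ('2'=54): chars_in_quartet=1 acc=0x36 bytes_emitted=3
After char 5 ('K'=10): chars_in_quartet=2 acc=0xD8A bytes_emitted=3
After char 6 ('y'=50): chars_in_quartet=3 acc=0x362B2 bytes_emitted=3
After char 7 ('l'=37): chars_in_quartet=4 acc=0xD8ACA5 -> emit D8 AC A5, reset; bytes_emitted=6
After char 8 ('Q'=16): chars_in_quartet=1 acc=0x10 bytes_emitted=6
After char 9 ('k'=36): chars_in_quartet=2 acc=0x424 bytes_emitted=6
After char 10 ('W'=22): chars_in_quartet=3 acc=0x10916 bytes_emitted=6
After char 11 ('E'=4): chars_in_quartet=4 acc=0x424584 -> emit 42 45 84, reset; bytes_emitted=9

Answer: 0 0x0 9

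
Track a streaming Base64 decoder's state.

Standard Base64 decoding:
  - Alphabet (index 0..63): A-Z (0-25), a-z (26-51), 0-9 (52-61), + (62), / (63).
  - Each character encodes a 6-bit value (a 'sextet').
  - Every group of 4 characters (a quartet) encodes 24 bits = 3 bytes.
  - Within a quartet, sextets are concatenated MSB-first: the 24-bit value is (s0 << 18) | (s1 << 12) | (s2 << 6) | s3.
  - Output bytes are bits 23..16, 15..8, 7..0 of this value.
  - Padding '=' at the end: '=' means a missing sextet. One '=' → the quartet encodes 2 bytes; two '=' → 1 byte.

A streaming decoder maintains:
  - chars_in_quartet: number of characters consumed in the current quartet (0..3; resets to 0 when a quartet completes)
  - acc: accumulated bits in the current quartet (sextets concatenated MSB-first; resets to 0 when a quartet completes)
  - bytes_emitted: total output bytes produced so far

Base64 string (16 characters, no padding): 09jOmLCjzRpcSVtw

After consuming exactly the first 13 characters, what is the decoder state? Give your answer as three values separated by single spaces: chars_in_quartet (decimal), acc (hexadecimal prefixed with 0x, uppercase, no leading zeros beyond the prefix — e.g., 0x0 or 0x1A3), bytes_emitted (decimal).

Answer: 1 0x12 9

Derivation:
After char 0 ('0'=52): chars_in_quartet=1 acc=0x34 bytes_emitted=0
After char 1 ('9'=61): chars_in_quartet=2 acc=0xD3D bytes_emitted=0
After char 2 ('j'=35): chars_in_quartet=3 acc=0x34F63 bytes_emitted=0
After char 3 ('O'=14): chars_in_quartet=4 acc=0xD3D8CE -> emit D3 D8 CE, reset; bytes_emitted=3
After char 4 ('m'=38): chars_in_quartet=1 acc=0x26 bytes_emitted=3
After char 5 ('L'=11): chars_in_quartet=2 acc=0x98B bytes_emitted=3
After char 6 ('C'=2): chars_in_quartet=3 acc=0x262C2 bytes_emitted=3
After char 7 ('j'=35): chars_in_quartet=4 acc=0x98B0A3 -> emit 98 B0 A3, reset; bytes_emitted=6
After char 8 ('z'=51): chars_in_quartet=1 acc=0x33 bytes_emitted=6
After char 9 ('R'=17): chars_in_quartet=2 acc=0xCD1 bytes_emitted=6
After char 10 ('p'=41): chars_in_quartet=3 acc=0x33469 bytes_emitted=6
After char 11 ('c'=28): chars_in_quartet=4 acc=0xCD1A5C -> emit CD 1A 5C, reset; bytes_emitted=9
After char 12 ('S'=18): chars_in_quartet=1 acc=0x12 bytes_emitted=9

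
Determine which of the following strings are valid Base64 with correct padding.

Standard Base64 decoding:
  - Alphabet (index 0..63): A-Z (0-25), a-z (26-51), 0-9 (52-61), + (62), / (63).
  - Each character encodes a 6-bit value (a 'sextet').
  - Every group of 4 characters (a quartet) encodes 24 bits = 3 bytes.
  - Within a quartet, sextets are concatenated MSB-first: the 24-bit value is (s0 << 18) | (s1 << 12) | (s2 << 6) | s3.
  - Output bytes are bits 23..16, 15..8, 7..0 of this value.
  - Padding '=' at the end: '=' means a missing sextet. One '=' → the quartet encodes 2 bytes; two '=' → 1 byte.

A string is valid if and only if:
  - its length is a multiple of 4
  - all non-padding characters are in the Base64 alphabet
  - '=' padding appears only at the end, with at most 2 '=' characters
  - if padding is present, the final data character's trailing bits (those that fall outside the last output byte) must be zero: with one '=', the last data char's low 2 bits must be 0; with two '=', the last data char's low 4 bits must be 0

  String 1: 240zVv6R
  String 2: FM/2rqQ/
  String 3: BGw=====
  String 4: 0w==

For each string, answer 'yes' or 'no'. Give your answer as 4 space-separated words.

Answer: yes yes no yes

Derivation:
String 1: '240zVv6R' → valid
String 2: 'FM/2rqQ/' → valid
String 3: 'BGw=====' → invalid (5 pad chars (max 2))
String 4: '0w==' → valid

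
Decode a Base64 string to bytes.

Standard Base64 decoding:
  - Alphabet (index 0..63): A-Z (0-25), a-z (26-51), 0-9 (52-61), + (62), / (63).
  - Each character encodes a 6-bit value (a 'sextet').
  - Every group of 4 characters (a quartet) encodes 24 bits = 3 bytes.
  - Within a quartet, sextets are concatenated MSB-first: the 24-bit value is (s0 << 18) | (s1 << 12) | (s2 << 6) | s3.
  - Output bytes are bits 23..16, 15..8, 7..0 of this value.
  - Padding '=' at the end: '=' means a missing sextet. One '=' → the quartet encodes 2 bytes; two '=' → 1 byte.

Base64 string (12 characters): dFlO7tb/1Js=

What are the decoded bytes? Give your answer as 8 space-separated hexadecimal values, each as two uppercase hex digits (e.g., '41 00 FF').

Answer: 74 59 4E EE D6 FF D4 9B

Derivation:
After char 0 ('d'=29): chars_in_quartet=1 acc=0x1D bytes_emitted=0
After char 1 ('F'=5): chars_in_quartet=2 acc=0x745 bytes_emitted=0
After char 2 ('l'=37): chars_in_quartet=3 acc=0x1D165 bytes_emitted=0
After char 3 ('O'=14): chars_in_quartet=4 acc=0x74594E -> emit 74 59 4E, reset; bytes_emitted=3
After char 4 ('7'=59): chars_in_quartet=1 acc=0x3B bytes_emitted=3
After char 5 ('t'=45): chars_in_quartet=2 acc=0xEED bytes_emitted=3
After char 6 ('b'=27): chars_in_quartet=3 acc=0x3BB5B bytes_emitted=3
After char 7 ('/'=63): chars_in_quartet=4 acc=0xEED6FF -> emit EE D6 FF, reset; bytes_emitted=6
After char 8 ('1'=53): chars_in_quartet=1 acc=0x35 bytes_emitted=6
After char 9 ('J'=9): chars_in_quartet=2 acc=0xD49 bytes_emitted=6
After char 10 ('s'=44): chars_in_quartet=3 acc=0x3526C bytes_emitted=6
Padding '=': partial quartet acc=0x3526C -> emit D4 9B; bytes_emitted=8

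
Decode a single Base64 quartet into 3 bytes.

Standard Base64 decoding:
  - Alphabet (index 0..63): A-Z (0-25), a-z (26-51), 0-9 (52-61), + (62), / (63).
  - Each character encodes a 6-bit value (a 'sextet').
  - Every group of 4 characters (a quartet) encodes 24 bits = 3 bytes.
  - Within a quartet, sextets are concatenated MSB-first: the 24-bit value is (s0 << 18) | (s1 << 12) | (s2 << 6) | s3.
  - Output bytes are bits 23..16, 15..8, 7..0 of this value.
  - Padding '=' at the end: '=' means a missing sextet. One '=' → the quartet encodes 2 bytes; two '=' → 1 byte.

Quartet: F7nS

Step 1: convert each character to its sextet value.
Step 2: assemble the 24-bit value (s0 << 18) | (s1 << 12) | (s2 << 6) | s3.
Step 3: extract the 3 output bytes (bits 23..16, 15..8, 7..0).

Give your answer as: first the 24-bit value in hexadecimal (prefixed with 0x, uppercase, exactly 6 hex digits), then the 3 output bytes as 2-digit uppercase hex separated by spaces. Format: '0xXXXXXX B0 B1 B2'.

Answer: 0x17B9D2 17 B9 D2

Derivation:
Sextets: F=5, 7=59, n=39, S=18
24-bit: (5<<18) | (59<<12) | (39<<6) | 18
      = 0x140000 | 0x03B000 | 0x0009C0 | 0x000012
      = 0x17B9D2
Bytes: (v>>16)&0xFF=17, (v>>8)&0xFF=B9, v&0xFF=D2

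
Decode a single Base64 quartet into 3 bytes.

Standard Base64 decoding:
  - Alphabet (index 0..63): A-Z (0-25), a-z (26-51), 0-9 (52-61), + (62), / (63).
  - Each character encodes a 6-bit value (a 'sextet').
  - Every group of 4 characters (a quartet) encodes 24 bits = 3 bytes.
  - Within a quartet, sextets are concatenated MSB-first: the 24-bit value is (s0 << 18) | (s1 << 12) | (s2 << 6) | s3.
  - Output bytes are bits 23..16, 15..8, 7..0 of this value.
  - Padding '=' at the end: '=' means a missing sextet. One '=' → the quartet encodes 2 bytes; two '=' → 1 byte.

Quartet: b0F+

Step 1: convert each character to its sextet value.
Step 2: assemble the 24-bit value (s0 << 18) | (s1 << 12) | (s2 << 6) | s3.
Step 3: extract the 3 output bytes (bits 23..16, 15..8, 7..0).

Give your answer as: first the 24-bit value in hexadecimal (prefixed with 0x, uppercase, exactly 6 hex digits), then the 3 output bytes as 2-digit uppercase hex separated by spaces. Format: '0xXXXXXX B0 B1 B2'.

Sextets: b=27, 0=52, F=5, +=62
24-bit: (27<<18) | (52<<12) | (5<<6) | 62
      = 0x6C0000 | 0x034000 | 0x000140 | 0x00003E
      = 0x6F417E
Bytes: (v>>16)&0xFF=6F, (v>>8)&0xFF=41, v&0xFF=7E

Answer: 0x6F417E 6F 41 7E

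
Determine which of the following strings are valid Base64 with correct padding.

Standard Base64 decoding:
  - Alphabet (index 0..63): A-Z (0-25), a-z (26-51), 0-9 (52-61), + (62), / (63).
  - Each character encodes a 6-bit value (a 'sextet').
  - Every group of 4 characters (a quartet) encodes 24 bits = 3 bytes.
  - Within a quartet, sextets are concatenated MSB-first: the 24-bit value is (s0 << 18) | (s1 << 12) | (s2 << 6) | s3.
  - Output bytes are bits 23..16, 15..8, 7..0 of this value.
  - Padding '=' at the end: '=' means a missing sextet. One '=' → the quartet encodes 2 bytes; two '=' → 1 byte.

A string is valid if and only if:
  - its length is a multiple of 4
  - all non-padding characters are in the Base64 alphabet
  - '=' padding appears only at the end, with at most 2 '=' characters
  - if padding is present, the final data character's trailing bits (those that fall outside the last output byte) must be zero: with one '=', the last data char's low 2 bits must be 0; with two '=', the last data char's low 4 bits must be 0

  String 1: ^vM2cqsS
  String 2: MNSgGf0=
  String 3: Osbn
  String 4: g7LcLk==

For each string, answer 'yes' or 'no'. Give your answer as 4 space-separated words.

String 1: '^vM2cqsS' → invalid (bad char(s): ['^'])
String 2: 'MNSgGf0=' → valid
String 3: 'Osbn' → valid
String 4: 'g7LcLk==' → invalid (bad trailing bits)

Answer: no yes yes no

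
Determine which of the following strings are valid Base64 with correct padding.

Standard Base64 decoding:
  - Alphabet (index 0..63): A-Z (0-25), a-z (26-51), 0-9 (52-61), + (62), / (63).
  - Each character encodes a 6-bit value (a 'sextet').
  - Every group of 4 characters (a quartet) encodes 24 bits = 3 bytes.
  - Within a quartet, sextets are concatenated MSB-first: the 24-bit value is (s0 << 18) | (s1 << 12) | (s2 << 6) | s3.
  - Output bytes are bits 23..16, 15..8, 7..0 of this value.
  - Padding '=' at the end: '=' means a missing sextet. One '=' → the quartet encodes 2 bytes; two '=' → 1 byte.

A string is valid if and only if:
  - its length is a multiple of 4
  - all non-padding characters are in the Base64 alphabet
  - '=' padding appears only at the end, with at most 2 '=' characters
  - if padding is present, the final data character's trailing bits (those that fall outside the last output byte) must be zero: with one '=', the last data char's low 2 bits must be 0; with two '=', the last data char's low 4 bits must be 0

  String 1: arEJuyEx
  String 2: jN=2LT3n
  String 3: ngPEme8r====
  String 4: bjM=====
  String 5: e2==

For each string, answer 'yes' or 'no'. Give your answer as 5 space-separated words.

Answer: yes no no no no

Derivation:
String 1: 'arEJuyEx' → valid
String 2: 'jN=2LT3n' → invalid (bad char(s): ['=']; '=' in middle)
String 3: 'ngPEme8r====' → invalid (4 pad chars (max 2))
String 4: 'bjM=====' → invalid (5 pad chars (max 2))
String 5: 'e2==' → invalid (bad trailing bits)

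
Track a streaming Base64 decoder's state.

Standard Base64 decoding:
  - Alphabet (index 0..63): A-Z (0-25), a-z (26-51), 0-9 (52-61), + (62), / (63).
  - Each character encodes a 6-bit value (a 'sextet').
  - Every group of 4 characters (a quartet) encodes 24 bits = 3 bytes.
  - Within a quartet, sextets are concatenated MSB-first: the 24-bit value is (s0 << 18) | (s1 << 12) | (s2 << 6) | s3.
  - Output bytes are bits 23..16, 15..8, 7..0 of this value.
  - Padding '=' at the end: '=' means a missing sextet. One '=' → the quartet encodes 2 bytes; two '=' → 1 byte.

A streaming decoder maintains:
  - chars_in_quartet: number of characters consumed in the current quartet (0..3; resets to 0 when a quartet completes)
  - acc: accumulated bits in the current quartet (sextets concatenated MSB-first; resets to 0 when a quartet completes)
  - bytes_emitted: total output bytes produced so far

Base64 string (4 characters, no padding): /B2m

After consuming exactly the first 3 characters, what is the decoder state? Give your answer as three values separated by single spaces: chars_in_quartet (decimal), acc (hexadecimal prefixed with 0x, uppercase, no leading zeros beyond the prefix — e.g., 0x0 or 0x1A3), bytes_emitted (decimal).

Answer: 3 0x3F076 0

Derivation:
After char 0 ('/'=63): chars_in_quartet=1 acc=0x3F bytes_emitted=0
After char 1 ('B'=1): chars_in_quartet=2 acc=0xFC1 bytes_emitted=0
After char 2 ('2'=54): chars_in_quartet=3 acc=0x3F076 bytes_emitted=0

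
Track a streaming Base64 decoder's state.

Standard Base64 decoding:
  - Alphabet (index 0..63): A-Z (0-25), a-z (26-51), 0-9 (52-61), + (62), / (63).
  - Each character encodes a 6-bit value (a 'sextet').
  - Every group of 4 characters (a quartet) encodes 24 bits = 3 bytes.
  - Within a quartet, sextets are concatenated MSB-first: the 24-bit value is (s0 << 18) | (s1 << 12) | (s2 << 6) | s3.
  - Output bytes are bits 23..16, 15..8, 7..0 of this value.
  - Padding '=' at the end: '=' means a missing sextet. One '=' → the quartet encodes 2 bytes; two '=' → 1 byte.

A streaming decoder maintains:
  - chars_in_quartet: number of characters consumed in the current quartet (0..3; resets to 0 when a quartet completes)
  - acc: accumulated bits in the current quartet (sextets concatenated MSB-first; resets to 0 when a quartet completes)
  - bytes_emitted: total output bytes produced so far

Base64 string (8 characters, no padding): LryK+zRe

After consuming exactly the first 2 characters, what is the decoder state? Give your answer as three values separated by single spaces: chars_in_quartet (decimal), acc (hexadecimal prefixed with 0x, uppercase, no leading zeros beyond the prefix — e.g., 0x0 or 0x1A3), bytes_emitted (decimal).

Answer: 2 0x2EB 0

Derivation:
After char 0 ('L'=11): chars_in_quartet=1 acc=0xB bytes_emitted=0
After char 1 ('r'=43): chars_in_quartet=2 acc=0x2EB bytes_emitted=0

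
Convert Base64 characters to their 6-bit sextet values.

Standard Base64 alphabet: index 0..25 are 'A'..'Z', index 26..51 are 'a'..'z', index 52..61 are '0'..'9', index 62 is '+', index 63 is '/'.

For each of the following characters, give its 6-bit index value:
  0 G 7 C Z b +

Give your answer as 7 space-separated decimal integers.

Answer: 52 6 59 2 25 27 62

Derivation:
'0': 0..9 range, 52 + ord('0') − ord('0') = 52
'G': A..Z range, ord('G') − ord('A') = 6
'7': 0..9 range, 52 + ord('7') − ord('0') = 59
'C': A..Z range, ord('C') − ord('A') = 2
'Z': A..Z range, ord('Z') − ord('A') = 25
'b': a..z range, 26 + ord('b') − ord('a') = 27
'+': index 62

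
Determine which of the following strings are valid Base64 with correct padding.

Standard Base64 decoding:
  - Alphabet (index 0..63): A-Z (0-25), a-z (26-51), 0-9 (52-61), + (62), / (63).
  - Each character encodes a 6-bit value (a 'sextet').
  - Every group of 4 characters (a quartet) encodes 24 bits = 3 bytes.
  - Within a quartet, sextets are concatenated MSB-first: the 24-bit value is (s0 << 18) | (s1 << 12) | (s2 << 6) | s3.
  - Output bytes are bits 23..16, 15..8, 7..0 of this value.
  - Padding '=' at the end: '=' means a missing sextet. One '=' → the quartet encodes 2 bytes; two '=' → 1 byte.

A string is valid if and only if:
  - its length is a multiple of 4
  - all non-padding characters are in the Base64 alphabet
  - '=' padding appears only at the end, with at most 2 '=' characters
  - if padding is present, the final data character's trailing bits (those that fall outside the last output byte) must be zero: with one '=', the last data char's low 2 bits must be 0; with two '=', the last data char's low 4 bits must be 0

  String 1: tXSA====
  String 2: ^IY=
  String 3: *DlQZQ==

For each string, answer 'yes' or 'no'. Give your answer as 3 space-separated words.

String 1: 'tXSA====' → invalid (4 pad chars (max 2))
String 2: '^IY=' → invalid (bad char(s): ['^'])
String 3: '*DlQZQ==' → invalid (bad char(s): ['*'])

Answer: no no no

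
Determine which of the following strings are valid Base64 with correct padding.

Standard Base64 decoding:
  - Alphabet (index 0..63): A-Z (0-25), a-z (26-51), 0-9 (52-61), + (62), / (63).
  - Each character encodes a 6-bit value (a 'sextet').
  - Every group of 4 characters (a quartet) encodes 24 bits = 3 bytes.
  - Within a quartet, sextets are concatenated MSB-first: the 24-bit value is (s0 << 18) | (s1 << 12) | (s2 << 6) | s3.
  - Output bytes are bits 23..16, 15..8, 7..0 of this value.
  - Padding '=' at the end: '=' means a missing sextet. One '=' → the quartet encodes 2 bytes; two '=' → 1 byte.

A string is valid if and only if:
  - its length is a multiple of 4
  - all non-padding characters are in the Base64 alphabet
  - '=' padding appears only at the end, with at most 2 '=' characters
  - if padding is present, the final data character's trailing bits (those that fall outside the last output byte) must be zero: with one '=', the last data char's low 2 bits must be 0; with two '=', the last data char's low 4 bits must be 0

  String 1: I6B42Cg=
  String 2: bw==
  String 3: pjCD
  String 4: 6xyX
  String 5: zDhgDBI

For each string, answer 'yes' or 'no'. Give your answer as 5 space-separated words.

Answer: yes yes yes yes no

Derivation:
String 1: 'I6B42Cg=' → valid
String 2: 'bw==' → valid
String 3: 'pjCD' → valid
String 4: '6xyX' → valid
String 5: 'zDhgDBI' → invalid (len=7 not mult of 4)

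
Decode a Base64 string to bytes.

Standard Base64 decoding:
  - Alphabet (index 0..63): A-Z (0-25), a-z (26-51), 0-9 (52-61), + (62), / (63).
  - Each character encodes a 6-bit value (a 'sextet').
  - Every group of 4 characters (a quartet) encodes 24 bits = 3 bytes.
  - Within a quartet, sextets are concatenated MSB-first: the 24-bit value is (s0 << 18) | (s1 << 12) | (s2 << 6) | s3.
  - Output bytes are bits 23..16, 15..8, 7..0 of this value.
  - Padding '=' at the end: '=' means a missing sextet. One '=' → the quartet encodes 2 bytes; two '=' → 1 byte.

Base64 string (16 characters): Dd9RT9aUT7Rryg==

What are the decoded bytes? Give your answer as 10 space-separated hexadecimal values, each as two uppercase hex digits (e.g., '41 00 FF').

Answer: 0D DF 51 4F D6 94 4F B4 6B CA

Derivation:
After char 0 ('D'=3): chars_in_quartet=1 acc=0x3 bytes_emitted=0
After char 1 ('d'=29): chars_in_quartet=2 acc=0xDD bytes_emitted=0
After char 2 ('9'=61): chars_in_quartet=3 acc=0x377D bytes_emitted=0
After char 3 ('R'=17): chars_in_quartet=4 acc=0xDDF51 -> emit 0D DF 51, reset; bytes_emitted=3
After char 4 ('T'=19): chars_in_quartet=1 acc=0x13 bytes_emitted=3
After char 5 ('9'=61): chars_in_quartet=2 acc=0x4FD bytes_emitted=3
After char 6 ('a'=26): chars_in_quartet=3 acc=0x13F5A bytes_emitted=3
After char 7 ('U'=20): chars_in_quartet=4 acc=0x4FD694 -> emit 4F D6 94, reset; bytes_emitted=6
After char 8 ('T'=19): chars_in_quartet=1 acc=0x13 bytes_emitted=6
After char 9 ('7'=59): chars_in_quartet=2 acc=0x4FB bytes_emitted=6
After char 10 ('R'=17): chars_in_quartet=3 acc=0x13ED1 bytes_emitted=6
After char 11 ('r'=43): chars_in_quartet=4 acc=0x4FB46B -> emit 4F B4 6B, reset; bytes_emitted=9
After char 12 ('y'=50): chars_in_quartet=1 acc=0x32 bytes_emitted=9
After char 13 ('g'=32): chars_in_quartet=2 acc=0xCA0 bytes_emitted=9
Padding '==': partial quartet acc=0xCA0 -> emit CA; bytes_emitted=10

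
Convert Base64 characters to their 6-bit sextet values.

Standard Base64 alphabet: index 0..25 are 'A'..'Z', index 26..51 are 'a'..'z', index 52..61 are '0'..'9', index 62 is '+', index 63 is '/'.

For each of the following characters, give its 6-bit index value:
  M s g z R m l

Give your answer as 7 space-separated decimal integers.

Answer: 12 44 32 51 17 38 37

Derivation:
'M': A..Z range, ord('M') − ord('A') = 12
's': a..z range, 26 + ord('s') − ord('a') = 44
'g': a..z range, 26 + ord('g') − ord('a') = 32
'z': a..z range, 26 + ord('z') − ord('a') = 51
'R': A..Z range, ord('R') − ord('A') = 17
'm': a..z range, 26 + ord('m') − ord('a') = 38
'l': a..z range, 26 + ord('l') − ord('a') = 37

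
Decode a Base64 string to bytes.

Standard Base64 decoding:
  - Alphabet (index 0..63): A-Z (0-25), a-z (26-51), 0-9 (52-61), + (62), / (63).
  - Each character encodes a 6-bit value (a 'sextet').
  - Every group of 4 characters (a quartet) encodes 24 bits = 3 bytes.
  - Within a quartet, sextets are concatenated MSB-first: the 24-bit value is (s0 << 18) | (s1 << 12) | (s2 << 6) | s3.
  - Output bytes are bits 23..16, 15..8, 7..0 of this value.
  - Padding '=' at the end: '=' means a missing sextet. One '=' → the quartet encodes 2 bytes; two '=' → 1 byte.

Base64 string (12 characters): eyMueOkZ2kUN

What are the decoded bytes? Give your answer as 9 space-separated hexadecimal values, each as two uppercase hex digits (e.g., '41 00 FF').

After char 0 ('e'=30): chars_in_quartet=1 acc=0x1E bytes_emitted=0
After char 1 ('y'=50): chars_in_quartet=2 acc=0x7B2 bytes_emitted=0
After char 2 ('M'=12): chars_in_quartet=3 acc=0x1EC8C bytes_emitted=0
After char 3 ('u'=46): chars_in_quartet=4 acc=0x7B232E -> emit 7B 23 2E, reset; bytes_emitted=3
After char 4 ('e'=30): chars_in_quartet=1 acc=0x1E bytes_emitted=3
After char 5 ('O'=14): chars_in_quartet=2 acc=0x78E bytes_emitted=3
After char 6 ('k'=36): chars_in_quartet=3 acc=0x1E3A4 bytes_emitted=3
After char 7 ('Z'=25): chars_in_quartet=4 acc=0x78E919 -> emit 78 E9 19, reset; bytes_emitted=6
After char 8 ('2'=54): chars_in_quartet=1 acc=0x36 bytes_emitted=6
After char 9 ('k'=36): chars_in_quartet=2 acc=0xDA4 bytes_emitted=6
After char 10 ('U'=20): chars_in_quartet=3 acc=0x36914 bytes_emitted=6
After char 11 ('N'=13): chars_in_quartet=4 acc=0xDA450D -> emit DA 45 0D, reset; bytes_emitted=9

Answer: 7B 23 2E 78 E9 19 DA 45 0D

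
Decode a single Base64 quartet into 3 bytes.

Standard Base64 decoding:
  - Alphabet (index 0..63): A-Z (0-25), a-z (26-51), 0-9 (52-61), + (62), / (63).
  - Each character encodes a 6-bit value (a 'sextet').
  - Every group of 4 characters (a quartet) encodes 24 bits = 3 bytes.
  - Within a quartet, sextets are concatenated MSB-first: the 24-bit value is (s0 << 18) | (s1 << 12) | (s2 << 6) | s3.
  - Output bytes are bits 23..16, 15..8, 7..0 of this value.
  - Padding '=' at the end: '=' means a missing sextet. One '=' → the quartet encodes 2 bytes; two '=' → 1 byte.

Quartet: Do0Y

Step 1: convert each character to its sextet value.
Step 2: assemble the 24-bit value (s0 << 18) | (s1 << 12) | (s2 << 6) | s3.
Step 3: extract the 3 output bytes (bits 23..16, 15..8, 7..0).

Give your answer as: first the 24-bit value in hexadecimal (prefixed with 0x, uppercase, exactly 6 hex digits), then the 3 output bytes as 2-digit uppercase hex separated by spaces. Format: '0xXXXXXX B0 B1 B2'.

Answer: 0x0E8D18 0E 8D 18

Derivation:
Sextets: D=3, o=40, 0=52, Y=24
24-bit: (3<<18) | (40<<12) | (52<<6) | 24
      = 0x0C0000 | 0x028000 | 0x000D00 | 0x000018
      = 0x0E8D18
Bytes: (v>>16)&0xFF=0E, (v>>8)&0xFF=8D, v&0xFF=18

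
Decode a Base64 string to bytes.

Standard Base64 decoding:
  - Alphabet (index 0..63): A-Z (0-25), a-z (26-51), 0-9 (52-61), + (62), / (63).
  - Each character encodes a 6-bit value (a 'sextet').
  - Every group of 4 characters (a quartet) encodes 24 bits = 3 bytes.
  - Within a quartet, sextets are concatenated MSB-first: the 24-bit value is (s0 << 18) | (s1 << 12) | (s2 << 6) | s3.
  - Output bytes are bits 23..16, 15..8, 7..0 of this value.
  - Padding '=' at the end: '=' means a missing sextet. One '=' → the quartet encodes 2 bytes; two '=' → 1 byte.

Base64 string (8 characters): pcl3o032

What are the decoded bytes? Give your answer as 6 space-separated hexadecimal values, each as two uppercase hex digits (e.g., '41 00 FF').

Answer: A5 C9 77 A3 4D F6

Derivation:
After char 0 ('p'=41): chars_in_quartet=1 acc=0x29 bytes_emitted=0
After char 1 ('c'=28): chars_in_quartet=2 acc=0xA5C bytes_emitted=0
After char 2 ('l'=37): chars_in_quartet=3 acc=0x29725 bytes_emitted=0
After char 3 ('3'=55): chars_in_quartet=4 acc=0xA5C977 -> emit A5 C9 77, reset; bytes_emitted=3
After char 4 ('o'=40): chars_in_quartet=1 acc=0x28 bytes_emitted=3
After char 5 ('0'=52): chars_in_quartet=2 acc=0xA34 bytes_emitted=3
After char 6 ('3'=55): chars_in_quartet=3 acc=0x28D37 bytes_emitted=3
After char 7 ('2'=54): chars_in_quartet=4 acc=0xA34DF6 -> emit A3 4D F6, reset; bytes_emitted=6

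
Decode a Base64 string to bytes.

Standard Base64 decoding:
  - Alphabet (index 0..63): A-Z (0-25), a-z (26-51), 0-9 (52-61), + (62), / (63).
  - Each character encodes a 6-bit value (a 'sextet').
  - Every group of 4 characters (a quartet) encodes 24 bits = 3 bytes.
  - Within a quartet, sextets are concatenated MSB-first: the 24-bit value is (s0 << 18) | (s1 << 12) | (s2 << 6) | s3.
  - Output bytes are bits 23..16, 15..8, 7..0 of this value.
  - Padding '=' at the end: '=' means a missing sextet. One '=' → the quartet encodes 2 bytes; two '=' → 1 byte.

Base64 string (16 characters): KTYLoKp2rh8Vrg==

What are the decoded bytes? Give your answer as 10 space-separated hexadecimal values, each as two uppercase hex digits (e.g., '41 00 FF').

Answer: 29 36 0B A0 AA 76 AE 1F 15 AE

Derivation:
After char 0 ('K'=10): chars_in_quartet=1 acc=0xA bytes_emitted=0
After char 1 ('T'=19): chars_in_quartet=2 acc=0x293 bytes_emitted=0
After char 2 ('Y'=24): chars_in_quartet=3 acc=0xA4D8 bytes_emitted=0
After char 3 ('L'=11): chars_in_quartet=4 acc=0x29360B -> emit 29 36 0B, reset; bytes_emitted=3
After char 4 ('o'=40): chars_in_quartet=1 acc=0x28 bytes_emitted=3
After char 5 ('K'=10): chars_in_quartet=2 acc=0xA0A bytes_emitted=3
After char 6 ('p'=41): chars_in_quartet=3 acc=0x282A9 bytes_emitted=3
After char 7 ('2'=54): chars_in_quartet=4 acc=0xA0AA76 -> emit A0 AA 76, reset; bytes_emitted=6
After char 8 ('r'=43): chars_in_quartet=1 acc=0x2B bytes_emitted=6
After char 9 ('h'=33): chars_in_quartet=2 acc=0xAE1 bytes_emitted=6
After char 10 ('8'=60): chars_in_quartet=3 acc=0x2B87C bytes_emitted=6
After char 11 ('V'=21): chars_in_quartet=4 acc=0xAE1F15 -> emit AE 1F 15, reset; bytes_emitted=9
After char 12 ('r'=43): chars_in_quartet=1 acc=0x2B bytes_emitted=9
After char 13 ('g'=32): chars_in_quartet=2 acc=0xAE0 bytes_emitted=9
Padding '==': partial quartet acc=0xAE0 -> emit AE; bytes_emitted=10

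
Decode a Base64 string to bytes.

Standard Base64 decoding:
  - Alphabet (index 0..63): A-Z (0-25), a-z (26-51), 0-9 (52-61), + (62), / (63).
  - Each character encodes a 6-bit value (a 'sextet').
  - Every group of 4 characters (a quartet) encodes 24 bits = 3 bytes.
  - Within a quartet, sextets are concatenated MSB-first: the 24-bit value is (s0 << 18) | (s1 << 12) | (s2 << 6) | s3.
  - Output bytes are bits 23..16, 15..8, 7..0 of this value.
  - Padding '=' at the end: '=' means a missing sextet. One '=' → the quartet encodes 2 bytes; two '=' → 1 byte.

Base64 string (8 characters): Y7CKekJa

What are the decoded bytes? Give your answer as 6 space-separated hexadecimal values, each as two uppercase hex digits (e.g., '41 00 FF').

After char 0 ('Y'=24): chars_in_quartet=1 acc=0x18 bytes_emitted=0
After char 1 ('7'=59): chars_in_quartet=2 acc=0x63B bytes_emitted=0
After char 2 ('C'=2): chars_in_quartet=3 acc=0x18EC2 bytes_emitted=0
After char 3 ('K'=10): chars_in_quartet=4 acc=0x63B08A -> emit 63 B0 8A, reset; bytes_emitted=3
After char 4 ('e'=30): chars_in_quartet=1 acc=0x1E bytes_emitted=3
After char 5 ('k'=36): chars_in_quartet=2 acc=0x7A4 bytes_emitted=3
After char 6 ('J'=9): chars_in_quartet=3 acc=0x1E909 bytes_emitted=3
After char 7 ('a'=26): chars_in_quartet=4 acc=0x7A425A -> emit 7A 42 5A, reset; bytes_emitted=6

Answer: 63 B0 8A 7A 42 5A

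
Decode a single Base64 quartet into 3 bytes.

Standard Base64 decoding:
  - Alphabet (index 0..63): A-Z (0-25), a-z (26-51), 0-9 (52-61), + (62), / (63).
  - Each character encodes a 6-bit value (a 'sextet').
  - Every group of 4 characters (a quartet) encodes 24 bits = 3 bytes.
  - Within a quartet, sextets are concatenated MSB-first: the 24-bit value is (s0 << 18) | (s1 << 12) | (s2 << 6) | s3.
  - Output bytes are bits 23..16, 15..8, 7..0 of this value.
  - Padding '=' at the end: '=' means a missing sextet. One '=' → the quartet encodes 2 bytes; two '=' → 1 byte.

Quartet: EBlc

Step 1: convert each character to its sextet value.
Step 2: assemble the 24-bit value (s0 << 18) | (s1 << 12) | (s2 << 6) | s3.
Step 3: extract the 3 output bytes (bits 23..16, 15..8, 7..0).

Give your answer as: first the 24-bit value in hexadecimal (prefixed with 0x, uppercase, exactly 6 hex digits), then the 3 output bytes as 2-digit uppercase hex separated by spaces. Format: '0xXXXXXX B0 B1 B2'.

Answer: 0x10195C 10 19 5C

Derivation:
Sextets: E=4, B=1, l=37, c=28
24-bit: (4<<18) | (1<<12) | (37<<6) | 28
      = 0x100000 | 0x001000 | 0x000940 | 0x00001C
      = 0x10195C
Bytes: (v>>16)&0xFF=10, (v>>8)&0xFF=19, v&0xFF=5C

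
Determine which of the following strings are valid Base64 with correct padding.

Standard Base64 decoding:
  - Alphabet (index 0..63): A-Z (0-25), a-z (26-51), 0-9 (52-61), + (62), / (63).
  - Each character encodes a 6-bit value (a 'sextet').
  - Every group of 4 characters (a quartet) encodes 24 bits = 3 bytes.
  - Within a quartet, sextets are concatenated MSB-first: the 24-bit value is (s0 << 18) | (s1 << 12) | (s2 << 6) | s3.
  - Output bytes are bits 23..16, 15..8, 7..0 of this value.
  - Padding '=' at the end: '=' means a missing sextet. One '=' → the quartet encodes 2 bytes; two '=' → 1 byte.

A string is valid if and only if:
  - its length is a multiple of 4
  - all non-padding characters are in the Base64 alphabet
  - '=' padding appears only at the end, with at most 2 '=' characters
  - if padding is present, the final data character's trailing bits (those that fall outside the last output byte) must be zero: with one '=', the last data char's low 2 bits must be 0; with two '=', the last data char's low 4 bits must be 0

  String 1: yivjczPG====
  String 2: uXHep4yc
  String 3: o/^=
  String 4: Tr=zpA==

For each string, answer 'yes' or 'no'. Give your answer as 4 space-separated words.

Answer: no yes no no

Derivation:
String 1: 'yivjczPG====' → invalid (4 pad chars (max 2))
String 2: 'uXHep4yc' → valid
String 3: 'o/^=' → invalid (bad char(s): ['^'])
String 4: 'Tr=zpA==' → invalid (bad char(s): ['=']; '=' in middle)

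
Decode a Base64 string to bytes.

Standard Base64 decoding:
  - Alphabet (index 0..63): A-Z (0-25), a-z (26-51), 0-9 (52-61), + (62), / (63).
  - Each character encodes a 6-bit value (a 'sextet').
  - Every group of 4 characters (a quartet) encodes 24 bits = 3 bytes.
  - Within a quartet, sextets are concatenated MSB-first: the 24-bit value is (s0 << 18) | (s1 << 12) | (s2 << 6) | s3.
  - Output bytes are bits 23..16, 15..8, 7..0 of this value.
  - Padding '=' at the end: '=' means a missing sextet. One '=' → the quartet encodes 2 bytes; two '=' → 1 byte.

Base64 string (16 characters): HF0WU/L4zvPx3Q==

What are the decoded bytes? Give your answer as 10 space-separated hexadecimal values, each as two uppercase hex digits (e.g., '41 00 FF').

Answer: 1C 5D 16 53 F2 F8 CE F3 F1 DD

Derivation:
After char 0 ('H'=7): chars_in_quartet=1 acc=0x7 bytes_emitted=0
After char 1 ('F'=5): chars_in_quartet=2 acc=0x1C5 bytes_emitted=0
After char 2 ('0'=52): chars_in_quartet=3 acc=0x7174 bytes_emitted=0
After char 3 ('W'=22): chars_in_quartet=4 acc=0x1C5D16 -> emit 1C 5D 16, reset; bytes_emitted=3
After char 4 ('U'=20): chars_in_quartet=1 acc=0x14 bytes_emitted=3
After char 5 ('/'=63): chars_in_quartet=2 acc=0x53F bytes_emitted=3
After char 6 ('L'=11): chars_in_quartet=3 acc=0x14FCB bytes_emitted=3
After char 7 ('4'=56): chars_in_quartet=4 acc=0x53F2F8 -> emit 53 F2 F8, reset; bytes_emitted=6
After char 8 ('z'=51): chars_in_quartet=1 acc=0x33 bytes_emitted=6
After char 9 ('v'=47): chars_in_quartet=2 acc=0xCEF bytes_emitted=6
After char 10 ('P'=15): chars_in_quartet=3 acc=0x33BCF bytes_emitted=6
After char 11 ('x'=49): chars_in_quartet=4 acc=0xCEF3F1 -> emit CE F3 F1, reset; bytes_emitted=9
After char 12 ('3'=55): chars_in_quartet=1 acc=0x37 bytes_emitted=9
After char 13 ('Q'=16): chars_in_quartet=2 acc=0xDD0 bytes_emitted=9
Padding '==': partial quartet acc=0xDD0 -> emit DD; bytes_emitted=10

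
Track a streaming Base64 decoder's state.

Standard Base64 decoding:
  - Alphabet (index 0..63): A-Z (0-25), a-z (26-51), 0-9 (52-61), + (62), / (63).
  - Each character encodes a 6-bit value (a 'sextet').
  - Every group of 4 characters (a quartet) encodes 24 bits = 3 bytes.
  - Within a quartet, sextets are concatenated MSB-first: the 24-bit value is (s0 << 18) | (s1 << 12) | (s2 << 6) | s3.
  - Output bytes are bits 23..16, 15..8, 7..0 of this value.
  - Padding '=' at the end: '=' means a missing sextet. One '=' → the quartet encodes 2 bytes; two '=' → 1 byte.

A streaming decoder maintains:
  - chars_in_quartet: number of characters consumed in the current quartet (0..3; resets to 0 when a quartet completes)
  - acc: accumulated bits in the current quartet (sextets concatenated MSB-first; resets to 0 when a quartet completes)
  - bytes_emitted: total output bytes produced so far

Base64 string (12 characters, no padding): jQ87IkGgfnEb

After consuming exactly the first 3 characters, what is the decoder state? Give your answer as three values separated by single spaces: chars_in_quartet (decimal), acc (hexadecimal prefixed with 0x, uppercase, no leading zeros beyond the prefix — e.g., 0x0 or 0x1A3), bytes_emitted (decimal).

Answer: 3 0x2343C 0

Derivation:
After char 0 ('j'=35): chars_in_quartet=1 acc=0x23 bytes_emitted=0
After char 1 ('Q'=16): chars_in_quartet=2 acc=0x8D0 bytes_emitted=0
After char 2 ('8'=60): chars_in_quartet=3 acc=0x2343C bytes_emitted=0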